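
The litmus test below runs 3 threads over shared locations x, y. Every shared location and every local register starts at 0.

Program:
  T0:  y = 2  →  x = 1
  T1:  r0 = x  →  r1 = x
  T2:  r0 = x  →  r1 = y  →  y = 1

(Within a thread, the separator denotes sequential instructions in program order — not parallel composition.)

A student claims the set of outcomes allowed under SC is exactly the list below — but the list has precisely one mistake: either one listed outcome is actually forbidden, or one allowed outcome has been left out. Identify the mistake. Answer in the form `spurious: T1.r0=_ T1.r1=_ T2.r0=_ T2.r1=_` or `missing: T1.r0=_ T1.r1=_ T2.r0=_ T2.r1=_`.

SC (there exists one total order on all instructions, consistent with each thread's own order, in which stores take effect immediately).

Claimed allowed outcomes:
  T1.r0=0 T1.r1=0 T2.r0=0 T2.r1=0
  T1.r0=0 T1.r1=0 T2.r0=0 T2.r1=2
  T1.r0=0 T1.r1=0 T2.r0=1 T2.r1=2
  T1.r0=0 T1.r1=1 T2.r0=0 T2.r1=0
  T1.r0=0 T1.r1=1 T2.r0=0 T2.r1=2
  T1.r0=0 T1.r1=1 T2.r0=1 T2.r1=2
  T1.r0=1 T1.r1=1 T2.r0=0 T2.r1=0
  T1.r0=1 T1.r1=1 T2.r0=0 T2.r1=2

missing: T1.r0=1 T1.r1=1 T2.r0=1 T2.r1=2

outcome vector order: (T1.r0,T1.r1,T2.r0,T2.r1)
SC: 9 outcomes — {<0 0 0 0> <0 0 0 2> <0 0 1 2> <0 1 0 0> <0 1 0 2> <0 1 1 2> <1 1 0 0> <1 1 0 2> <1 1 1 2>}
SC∖claimed = {<1 1 1 2>}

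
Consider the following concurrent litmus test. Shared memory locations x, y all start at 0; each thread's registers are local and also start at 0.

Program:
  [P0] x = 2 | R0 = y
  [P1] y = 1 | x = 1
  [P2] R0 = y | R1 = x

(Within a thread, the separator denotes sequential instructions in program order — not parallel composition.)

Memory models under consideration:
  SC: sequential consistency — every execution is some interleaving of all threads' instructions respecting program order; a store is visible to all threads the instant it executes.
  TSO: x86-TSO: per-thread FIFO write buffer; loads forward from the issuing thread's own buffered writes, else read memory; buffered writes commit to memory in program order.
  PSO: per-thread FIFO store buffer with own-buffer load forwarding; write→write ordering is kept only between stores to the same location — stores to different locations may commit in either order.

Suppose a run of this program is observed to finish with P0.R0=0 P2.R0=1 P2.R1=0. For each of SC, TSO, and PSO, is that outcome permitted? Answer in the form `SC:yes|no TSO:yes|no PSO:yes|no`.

SC:no TSO:yes PSO:yes

outcome vector order: (P0.R0,P2.R0,P2.R1)
SC (11): 000; 001; 002; 011; 012; 100; 101; 102; 110; 111; 112
TSO (12): 000; 001; 002; 010; 011; 012; 100; 101; 102; 110; 111; 112
PSO (12): 000; 001; 002; 010; 011; 012; 100; 101; 102; 110; 111; 112
target 010 ∈ {TSO,PSO}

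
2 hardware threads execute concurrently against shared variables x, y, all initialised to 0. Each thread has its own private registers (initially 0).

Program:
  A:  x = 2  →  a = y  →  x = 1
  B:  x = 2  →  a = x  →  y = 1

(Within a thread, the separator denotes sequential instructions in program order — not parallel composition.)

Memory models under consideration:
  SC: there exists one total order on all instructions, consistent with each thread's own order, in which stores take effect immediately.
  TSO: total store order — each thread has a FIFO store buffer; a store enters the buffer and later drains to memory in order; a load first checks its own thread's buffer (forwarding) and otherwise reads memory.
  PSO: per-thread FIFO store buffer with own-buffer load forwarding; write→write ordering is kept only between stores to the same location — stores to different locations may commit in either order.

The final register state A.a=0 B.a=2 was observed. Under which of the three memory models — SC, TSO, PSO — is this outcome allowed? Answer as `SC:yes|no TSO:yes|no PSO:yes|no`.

outcome vector order: (A.a,B.a)
under SC → 0/1, 0/2, 1/2
under TSO → 0/1, 0/2, 1/2
under PSO → 0/1, 0/2, 1/2
target 0/2 ∈ {SC,TSO,PSO}

SC:yes TSO:yes PSO:yes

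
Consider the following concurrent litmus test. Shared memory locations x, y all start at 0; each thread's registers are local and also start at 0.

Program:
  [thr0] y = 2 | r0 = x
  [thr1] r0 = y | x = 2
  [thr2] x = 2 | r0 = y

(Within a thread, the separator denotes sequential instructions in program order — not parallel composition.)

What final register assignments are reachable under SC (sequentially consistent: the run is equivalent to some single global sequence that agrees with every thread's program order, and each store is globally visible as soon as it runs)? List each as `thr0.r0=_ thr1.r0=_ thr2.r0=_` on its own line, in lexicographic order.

thr0.r0=0 thr1.r0=0 thr2.r0=2
thr0.r0=0 thr1.r0=2 thr2.r0=2
thr0.r0=2 thr1.r0=0 thr2.r0=0
thr0.r0=2 thr1.r0=0 thr2.r0=2
thr0.r0=2 thr1.r0=2 thr2.r0=0
thr0.r0=2 thr1.r0=2 thr2.r0=2

outcome vector order: (thr0.r0,thr1.r0,thr2.r0)
|SC outcomes| = 6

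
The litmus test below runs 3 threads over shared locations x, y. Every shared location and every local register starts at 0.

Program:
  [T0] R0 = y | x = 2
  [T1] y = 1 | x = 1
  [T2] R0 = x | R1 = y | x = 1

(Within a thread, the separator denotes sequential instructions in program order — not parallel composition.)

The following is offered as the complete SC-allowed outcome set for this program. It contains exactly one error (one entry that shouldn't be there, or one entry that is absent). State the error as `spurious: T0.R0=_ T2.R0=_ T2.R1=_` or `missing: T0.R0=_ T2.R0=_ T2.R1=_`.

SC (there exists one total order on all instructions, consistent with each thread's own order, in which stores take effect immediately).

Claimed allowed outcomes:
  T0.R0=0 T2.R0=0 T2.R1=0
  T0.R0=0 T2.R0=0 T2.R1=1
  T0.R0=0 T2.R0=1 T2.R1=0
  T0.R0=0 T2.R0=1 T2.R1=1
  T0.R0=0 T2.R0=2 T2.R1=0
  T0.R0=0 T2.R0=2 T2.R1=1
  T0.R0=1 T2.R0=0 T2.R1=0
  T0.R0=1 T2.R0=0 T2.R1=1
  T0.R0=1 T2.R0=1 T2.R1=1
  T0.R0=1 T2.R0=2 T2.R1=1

outcome vector order: (T0.R0,T2.R0,T2.R1)
under SC → <0 0 0>, <0 0 1>, <0 1 1>, <0 2 0>, <0 2 1>, <1 0 0>, <1 0 1>, <1 1 1>, <1 2 1>
claimed∖SC = {<0 1 0>}

spurious: T0.R0=0 T2.R0=1 T2.R1=0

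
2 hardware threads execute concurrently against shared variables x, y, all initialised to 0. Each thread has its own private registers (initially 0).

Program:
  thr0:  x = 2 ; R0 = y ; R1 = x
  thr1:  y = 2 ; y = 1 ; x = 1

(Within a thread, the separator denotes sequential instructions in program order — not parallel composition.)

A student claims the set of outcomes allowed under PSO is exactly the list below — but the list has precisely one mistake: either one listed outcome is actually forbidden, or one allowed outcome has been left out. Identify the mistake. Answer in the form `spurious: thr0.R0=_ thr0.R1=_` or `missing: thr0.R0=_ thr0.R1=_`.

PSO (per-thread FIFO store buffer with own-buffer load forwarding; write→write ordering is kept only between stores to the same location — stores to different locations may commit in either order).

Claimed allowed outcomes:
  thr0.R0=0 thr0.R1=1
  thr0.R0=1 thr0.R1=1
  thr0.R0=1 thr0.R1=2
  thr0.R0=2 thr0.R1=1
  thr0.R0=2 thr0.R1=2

missing: thr0.R0=0 thr0.R1=2

outcome vector order: (thr0.R0,thr0.R1)
under PSO → (0,1), (0,2), (1,1), (1,2), (2,1), (2,2)
PSO∖claimed = {(0,2)}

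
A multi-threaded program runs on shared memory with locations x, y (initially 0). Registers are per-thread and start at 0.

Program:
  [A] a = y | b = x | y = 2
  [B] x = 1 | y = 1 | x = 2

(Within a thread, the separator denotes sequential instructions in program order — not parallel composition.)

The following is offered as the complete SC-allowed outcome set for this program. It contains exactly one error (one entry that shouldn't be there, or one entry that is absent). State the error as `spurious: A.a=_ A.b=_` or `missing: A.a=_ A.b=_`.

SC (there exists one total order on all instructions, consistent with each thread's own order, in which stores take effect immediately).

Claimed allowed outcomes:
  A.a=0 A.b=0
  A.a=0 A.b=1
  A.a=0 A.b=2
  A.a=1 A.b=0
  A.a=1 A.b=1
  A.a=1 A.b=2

outcome vector order: (A.a,A.b)
under SC → (0,0) (0,1) (0,2) (1,1) (1,2)
claimed∖SC = {(1,0)}

spurious: A.a=1 A.b=0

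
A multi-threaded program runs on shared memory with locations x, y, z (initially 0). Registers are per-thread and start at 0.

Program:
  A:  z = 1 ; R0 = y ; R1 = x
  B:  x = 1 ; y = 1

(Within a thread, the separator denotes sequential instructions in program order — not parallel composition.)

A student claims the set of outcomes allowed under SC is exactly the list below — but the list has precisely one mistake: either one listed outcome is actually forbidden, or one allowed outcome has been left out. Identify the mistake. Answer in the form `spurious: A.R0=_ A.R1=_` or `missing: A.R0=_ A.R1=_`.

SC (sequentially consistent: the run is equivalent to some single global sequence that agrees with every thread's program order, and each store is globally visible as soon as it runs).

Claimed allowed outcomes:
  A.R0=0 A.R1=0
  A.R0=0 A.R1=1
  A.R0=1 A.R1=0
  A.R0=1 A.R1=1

spurious: A.R0=1 A.R1=0

outcome vector order: (A.R0,A.R1)
under SC → 0/0 0/1 1/1
claimed∖SC = {1/0}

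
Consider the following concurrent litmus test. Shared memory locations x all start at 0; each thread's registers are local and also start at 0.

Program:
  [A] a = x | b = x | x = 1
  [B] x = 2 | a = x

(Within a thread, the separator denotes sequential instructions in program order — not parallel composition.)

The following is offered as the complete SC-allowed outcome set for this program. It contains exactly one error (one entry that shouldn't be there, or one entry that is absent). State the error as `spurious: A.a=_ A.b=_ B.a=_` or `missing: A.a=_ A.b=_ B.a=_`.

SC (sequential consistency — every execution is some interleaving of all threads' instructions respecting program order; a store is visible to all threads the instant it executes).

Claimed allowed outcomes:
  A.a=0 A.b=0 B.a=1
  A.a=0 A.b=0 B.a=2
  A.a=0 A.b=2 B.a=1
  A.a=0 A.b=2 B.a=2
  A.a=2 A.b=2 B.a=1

missing: A.a=2 A.b=2 B.a=2

outcome vector order: (A.a,A.b,B.a)
SC (6): 001 002 021 022 221 222
SC∖claimed = {222}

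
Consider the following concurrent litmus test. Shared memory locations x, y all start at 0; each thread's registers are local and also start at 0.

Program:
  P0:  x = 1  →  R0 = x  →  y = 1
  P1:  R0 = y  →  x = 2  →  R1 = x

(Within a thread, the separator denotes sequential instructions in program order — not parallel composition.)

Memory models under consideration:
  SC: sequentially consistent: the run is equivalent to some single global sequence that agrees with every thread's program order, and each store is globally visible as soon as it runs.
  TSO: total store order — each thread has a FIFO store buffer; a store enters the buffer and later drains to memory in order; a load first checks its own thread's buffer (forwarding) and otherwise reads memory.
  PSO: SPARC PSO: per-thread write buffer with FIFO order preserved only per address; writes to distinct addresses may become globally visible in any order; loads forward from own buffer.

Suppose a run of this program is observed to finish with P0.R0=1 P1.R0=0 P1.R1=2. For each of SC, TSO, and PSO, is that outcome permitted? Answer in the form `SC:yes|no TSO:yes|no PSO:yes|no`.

SC:yes TSO:yes PSO:yes

outcome vector order: (P0.R0,P1.R0,P1.R1)
SC (4): (1,0,1); (1,0,2); (1,1,2); (2,0,2)
TSO (4): (1,0,1); (1,0,2); (1,1,2); (2,0,2)
PSO (5): (1,0,1); (1,0,2); (1,1,1); (1,1,2); (2,0,2)
target (1,0,2) ∈ {SC,TSO,PSO}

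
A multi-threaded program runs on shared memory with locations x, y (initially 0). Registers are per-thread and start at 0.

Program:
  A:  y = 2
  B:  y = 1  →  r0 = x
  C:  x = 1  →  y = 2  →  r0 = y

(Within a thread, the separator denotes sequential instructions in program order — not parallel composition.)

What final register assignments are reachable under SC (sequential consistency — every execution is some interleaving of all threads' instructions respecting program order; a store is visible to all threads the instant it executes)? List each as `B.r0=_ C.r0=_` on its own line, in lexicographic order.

outcome vector order: (B.r0,C.r0)
|SC outcomes| = 3

B.r0=0 C.r0=2
B.r0=1 C.r0=1
B.r0=1 C.r0=2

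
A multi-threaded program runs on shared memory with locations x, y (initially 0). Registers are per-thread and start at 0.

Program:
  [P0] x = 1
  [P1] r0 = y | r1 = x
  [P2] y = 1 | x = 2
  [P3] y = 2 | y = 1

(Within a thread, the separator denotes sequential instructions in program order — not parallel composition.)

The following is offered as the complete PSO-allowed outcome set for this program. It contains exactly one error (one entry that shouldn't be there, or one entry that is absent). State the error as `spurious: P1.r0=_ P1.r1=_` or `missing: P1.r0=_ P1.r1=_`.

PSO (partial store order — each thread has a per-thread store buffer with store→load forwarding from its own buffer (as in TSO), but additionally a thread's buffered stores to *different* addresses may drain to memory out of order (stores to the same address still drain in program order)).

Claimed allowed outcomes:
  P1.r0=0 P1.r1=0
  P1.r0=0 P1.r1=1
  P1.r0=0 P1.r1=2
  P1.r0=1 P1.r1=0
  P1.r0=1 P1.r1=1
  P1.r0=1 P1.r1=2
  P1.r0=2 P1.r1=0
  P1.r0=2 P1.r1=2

outcome vector order: (P1.r0,P1.r1)
PSO: 9 outcomes — {(0,0); (0,1); (0,2); (1,0); (1,1); (1,2); (2,0); (2,1); (2,2)}
PSO∖claimed = {(2,1)}

missing: P1.r0=2 P1.r1=1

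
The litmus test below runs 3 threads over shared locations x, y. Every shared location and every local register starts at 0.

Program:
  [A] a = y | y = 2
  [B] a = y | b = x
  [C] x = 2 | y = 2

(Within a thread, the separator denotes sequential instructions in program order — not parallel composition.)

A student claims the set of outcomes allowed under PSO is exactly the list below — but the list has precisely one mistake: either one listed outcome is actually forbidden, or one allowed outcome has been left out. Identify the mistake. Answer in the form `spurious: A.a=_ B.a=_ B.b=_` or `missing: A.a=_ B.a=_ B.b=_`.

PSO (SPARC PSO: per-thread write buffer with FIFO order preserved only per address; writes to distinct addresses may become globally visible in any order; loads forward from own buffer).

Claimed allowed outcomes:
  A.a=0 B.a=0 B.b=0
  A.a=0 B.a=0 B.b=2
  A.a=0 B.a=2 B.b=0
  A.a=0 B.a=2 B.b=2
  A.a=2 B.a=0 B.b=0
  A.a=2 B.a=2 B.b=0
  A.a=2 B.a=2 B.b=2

missing: A.a=2 B.a=0 B.b=2

outcome vector order: (A.a,B.a,B.b)
PSO: 8 outcomes — {(0,0,0), (0,0,2), (0,2,0), (0,2,2), (2,0,0), (2,0,2), (2,2,0), (2,2,2)}
PSO∖claimed = {(2,0,2)}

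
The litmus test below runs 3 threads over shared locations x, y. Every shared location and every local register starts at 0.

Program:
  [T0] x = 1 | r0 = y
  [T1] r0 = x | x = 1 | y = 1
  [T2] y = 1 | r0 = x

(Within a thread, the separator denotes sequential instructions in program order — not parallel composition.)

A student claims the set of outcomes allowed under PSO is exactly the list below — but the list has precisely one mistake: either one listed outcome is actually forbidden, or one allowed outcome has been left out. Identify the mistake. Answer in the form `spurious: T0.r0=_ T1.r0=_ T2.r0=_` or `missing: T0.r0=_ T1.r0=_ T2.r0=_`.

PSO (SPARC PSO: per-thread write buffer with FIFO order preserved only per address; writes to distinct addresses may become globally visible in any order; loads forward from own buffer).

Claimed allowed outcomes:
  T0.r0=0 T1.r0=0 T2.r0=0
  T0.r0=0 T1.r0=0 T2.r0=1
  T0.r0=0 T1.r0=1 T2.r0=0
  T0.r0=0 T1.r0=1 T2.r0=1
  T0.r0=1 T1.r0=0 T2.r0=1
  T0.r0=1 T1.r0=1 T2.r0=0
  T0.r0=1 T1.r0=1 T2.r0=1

outcome vector order: (T0.r0,T1.r0,T2.r0)
PSO (8): 0/0/0, 0/0/1, 0/1/0, 0/1/1, 1/0/0, 1/0/1, 1/1/0, 1/1/1
PSO∖claimed = {1/0/0}

missing: T0.r0=1 T1.r0=0 T2.r0=0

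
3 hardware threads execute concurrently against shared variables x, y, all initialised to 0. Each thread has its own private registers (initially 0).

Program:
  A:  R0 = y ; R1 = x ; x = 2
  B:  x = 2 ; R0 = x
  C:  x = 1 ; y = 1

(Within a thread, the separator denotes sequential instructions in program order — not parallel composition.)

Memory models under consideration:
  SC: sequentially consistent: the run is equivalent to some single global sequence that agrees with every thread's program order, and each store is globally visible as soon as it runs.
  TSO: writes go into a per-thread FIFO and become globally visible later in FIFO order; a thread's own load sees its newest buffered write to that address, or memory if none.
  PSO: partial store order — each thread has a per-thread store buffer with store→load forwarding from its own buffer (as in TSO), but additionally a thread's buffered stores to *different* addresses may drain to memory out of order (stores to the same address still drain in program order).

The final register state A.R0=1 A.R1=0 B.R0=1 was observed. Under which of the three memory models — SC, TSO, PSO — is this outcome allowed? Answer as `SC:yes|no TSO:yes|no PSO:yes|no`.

SC:no TSO:no PSO:yes

outcome vector order: (A.R0,A.R1,B.R0)
SC (9): (0,0,1); (0,0,2); (0,1,1); (0,1,2); (0,2,1); (0,2,2); (1,1,1); (1,1,2); (1,2,2)
TSO (9): (0,0,1); (0,0,2); (0,1,1); (0,1,2); (0,2,1); (0,2,2); (1,1,1); (1,1,2); (1,2,2)
PSO (12): (0,0,1); (0,0,2); (0,1,1); (0,1,2); (0,2,1); (0,2,2); (1,0,1); (1,0,2); (1,1,1); (1,1,2); (1,2,1); (1,2,2)
target (1,0,1) ∈ {PSO}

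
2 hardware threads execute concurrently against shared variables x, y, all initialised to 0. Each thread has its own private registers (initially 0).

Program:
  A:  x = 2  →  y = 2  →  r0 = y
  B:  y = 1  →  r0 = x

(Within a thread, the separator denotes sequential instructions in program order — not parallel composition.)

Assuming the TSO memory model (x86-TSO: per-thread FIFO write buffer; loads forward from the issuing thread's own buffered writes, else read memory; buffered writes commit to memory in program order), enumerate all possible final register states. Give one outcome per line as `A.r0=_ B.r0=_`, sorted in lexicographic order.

outcome vector order: (A.r0,B.r0)
|TSO outcomes| = 4

A.r0=1 B.r0=0
A.r0=1 B.r0=2
A.r0=2 B.r0=0
A.r0=2 B.r0=2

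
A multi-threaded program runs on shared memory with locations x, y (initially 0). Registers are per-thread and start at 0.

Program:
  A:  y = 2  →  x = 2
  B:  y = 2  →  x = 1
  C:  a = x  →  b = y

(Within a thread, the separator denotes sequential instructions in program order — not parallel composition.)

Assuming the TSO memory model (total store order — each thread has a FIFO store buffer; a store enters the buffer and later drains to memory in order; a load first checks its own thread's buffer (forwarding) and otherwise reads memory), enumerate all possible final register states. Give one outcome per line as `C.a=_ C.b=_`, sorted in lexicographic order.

C.a=0 C.b=0
C.a=0 C.b=2
C.a=1 C.b=2
C.a=2 C.b=2

outcome vector order: (C.a,C.b)
|TSO outcomes| = 4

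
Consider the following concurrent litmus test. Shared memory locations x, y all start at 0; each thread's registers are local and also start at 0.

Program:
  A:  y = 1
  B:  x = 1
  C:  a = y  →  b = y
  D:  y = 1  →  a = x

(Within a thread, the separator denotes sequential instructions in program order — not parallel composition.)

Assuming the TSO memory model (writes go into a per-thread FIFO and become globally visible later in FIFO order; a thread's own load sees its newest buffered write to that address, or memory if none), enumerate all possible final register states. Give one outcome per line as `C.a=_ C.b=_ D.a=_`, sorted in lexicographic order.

outcome vector order: (C.a,C.b,D.a)
|TSO outcomes| = 6

C.a=0 C.b=0 D.a=0
C.a=0 C.b=0 D.a=1
C.a=0 C.b=1 D.a=0
C.a=0 C.b=1 D.a=1
C.a=1 C.b=1 D.a=0
C.a=1 C.b=1 D.a=1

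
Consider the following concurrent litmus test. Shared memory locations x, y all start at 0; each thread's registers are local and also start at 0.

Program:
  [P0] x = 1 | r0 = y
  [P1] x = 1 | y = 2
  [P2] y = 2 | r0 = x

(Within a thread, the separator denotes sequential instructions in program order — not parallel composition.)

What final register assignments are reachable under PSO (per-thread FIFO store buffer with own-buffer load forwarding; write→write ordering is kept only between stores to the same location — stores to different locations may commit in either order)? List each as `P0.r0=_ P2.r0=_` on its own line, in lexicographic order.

outcome vector order: (P0.r0,P2.r0)
|PSO outcomes| = 4

P0.r0=0 P2.r0=0
P0.r0=0 P2.r0=1
P0.r0=2 P2.r0=0
P0.r0=2 P2.r0=1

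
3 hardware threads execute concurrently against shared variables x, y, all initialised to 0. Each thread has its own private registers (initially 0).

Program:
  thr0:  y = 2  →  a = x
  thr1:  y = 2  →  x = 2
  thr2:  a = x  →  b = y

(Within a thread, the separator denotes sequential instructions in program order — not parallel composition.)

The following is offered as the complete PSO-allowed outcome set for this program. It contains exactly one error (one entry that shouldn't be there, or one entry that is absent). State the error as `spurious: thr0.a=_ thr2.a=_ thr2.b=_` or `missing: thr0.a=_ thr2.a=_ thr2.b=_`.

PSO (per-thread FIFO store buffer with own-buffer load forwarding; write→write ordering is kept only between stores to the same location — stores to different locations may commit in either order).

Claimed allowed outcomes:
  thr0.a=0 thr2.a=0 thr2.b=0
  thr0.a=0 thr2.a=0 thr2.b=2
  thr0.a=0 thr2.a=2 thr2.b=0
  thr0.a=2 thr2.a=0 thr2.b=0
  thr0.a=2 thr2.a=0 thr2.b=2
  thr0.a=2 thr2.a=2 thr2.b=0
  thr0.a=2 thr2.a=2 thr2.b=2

missing: thr0.a=0 thr2.a=2 thr2.b=2

outcome vector order: (thr0.a,thr2.a,thr2.b)
under PSO → (0,0,0) (0,0,2) (0,2,0) (0,2,2) (2,0,0) (2,0,2) (2,2,0) (2,2,2)
PSO∖claimed = {(0,2,2)}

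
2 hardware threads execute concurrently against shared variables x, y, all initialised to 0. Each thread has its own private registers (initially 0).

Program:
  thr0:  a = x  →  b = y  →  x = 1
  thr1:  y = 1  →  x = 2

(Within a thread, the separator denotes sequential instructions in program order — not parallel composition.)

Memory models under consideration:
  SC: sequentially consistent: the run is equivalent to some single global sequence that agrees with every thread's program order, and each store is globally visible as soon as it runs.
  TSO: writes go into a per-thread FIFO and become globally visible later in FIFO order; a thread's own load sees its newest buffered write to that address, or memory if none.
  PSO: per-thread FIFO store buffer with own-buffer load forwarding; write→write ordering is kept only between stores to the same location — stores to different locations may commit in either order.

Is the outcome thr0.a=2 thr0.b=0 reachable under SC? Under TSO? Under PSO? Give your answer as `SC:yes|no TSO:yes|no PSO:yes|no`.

outcome vector order: (thr0.a,thr0.b)
under SC → <0 0>, <0 1>, <2 1>
under TSO → <0 0>, <0 1>, <2 1>
under PSO → <0 0>, <0 1>, <2 0>, <2 1>
target <2 0> ∈ {PSO}

SC:no TSO:no PSO:yes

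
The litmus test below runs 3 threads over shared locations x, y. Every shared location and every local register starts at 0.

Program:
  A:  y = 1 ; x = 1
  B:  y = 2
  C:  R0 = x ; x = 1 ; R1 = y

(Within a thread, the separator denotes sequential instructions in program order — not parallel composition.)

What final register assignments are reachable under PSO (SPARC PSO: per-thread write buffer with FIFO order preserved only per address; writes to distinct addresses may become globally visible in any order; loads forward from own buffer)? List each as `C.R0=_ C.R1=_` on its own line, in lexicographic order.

outcome vector order: (C.R0,C.R1)
|PSO outcomes| = 6

C.R0=0 C.R1=0
C.R0=0 C.R1=1
C.R0=0 C.R1=2
C.R0=1 C.R1=0
C.R0=1 C.R1=1
C.R0=1 C.R1=2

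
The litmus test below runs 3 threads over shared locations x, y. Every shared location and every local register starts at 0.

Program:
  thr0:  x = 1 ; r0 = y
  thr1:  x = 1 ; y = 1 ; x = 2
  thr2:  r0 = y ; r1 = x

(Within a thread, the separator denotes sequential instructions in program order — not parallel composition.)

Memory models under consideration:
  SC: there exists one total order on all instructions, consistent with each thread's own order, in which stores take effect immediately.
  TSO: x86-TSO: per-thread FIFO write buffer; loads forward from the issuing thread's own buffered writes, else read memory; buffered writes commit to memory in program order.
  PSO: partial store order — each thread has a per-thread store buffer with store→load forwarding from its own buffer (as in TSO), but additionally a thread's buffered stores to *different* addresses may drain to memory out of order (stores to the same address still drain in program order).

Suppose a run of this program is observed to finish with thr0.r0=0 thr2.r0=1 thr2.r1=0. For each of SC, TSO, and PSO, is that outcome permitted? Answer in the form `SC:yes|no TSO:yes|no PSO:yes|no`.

outcome vector order: (thr0.r0,thr2.r0,thr2.r1)
SC (10): 0/0/0; 0/0/1; 0/0/2; 0/1/1; 0/1/2; 1/0/0; 1/0/1; 1/0/2; 1/1/1; 1/1/2
TSO (10): 0/0/0; 0/0/1; 0/0/2; 0/1/1; 0/1/2; 1/0/0; 1/0/1; 1/0/2; 1/1/1; 1/1/2
PSO (12): 0/0/0; 0/0/1; 0/0/2; 0/1/0; 0/1/1; 0/1/2; 1/0/0; 1/0/1; 1/0/2; 1/1/0; 1/1/1; 1/1/2
target 0/1/0 ∈ {PSO}

SC:no TSO:no PSO:yes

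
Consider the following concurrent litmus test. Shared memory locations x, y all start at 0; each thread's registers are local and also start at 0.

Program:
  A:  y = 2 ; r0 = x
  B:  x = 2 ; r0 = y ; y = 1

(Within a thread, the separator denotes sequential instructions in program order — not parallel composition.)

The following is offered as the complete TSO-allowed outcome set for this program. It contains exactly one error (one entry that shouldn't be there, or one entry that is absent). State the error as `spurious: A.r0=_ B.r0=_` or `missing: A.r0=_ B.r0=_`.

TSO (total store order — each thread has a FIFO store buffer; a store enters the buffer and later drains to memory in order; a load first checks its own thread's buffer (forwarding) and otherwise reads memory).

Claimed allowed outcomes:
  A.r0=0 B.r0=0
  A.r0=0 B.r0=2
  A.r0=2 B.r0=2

missing: A.r0=2 B.r0=0

outcome vector order: (A.r0,B.r0)
TSO: 4 outcomes — {00 02 20 22}
TSO∖claimed = {20}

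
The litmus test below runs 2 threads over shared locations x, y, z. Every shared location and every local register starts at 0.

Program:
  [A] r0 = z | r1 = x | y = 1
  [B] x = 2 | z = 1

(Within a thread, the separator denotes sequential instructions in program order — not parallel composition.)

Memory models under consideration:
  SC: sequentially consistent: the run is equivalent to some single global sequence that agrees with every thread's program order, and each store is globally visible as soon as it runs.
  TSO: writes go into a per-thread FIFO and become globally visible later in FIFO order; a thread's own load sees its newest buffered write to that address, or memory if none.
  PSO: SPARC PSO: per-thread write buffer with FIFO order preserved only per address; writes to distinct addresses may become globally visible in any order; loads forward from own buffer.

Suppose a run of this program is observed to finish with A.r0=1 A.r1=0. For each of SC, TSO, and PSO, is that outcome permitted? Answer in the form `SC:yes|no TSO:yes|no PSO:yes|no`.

SC:no TSO:no PSO:yes

outcome vector order: (A.r0,A.r1)
[SC] allowed = {00; 02; 12}
[TSO] allowed = {00; 02; 12}
[PSO] allowed = {00; 02; 10; 12}
target 10 ∈ {PSO}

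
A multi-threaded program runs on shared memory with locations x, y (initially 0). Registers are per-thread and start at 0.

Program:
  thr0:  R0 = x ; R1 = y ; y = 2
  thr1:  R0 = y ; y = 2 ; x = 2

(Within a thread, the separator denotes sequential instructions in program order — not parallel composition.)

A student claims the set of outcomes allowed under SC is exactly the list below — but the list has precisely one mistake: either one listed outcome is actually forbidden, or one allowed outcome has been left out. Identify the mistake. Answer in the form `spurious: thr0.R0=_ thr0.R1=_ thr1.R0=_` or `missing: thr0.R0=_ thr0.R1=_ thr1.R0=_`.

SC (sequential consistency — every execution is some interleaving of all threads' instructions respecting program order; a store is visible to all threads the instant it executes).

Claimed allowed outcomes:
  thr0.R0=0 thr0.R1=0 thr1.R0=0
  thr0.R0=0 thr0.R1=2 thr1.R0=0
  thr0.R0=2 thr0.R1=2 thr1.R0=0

outcome vector order: (thr0.R0,thr0.R1,thr1.R0)
SC: 4 outcomes — {(0,0,0) (0,0,2) (0,2,0) (2,2,0)}
SC∖claimed = {(0,0,2)}

missing: thr0.R0=0 thr0.R1=0 thr1.R0=2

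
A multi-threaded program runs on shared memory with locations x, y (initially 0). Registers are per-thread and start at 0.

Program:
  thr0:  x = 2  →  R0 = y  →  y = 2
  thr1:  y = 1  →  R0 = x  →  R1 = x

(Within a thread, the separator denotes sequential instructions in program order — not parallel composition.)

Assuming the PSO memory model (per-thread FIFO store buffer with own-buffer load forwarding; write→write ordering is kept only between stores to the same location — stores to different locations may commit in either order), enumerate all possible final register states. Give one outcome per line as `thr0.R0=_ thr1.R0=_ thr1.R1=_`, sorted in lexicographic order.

outcome vector order: (thr0.R0,thr1.R0,thr1.R1)
|PSO outcomes| = 6

thr0.R0=0 thr1.R0=0 thr1.R1=0
thr0.R0=0 thr1.R0=0 thr1.R1=2
thr0.R0=0 thr1.R0=2 thr1.R1=2
thr0.R0=1 thr1.R0=0 thr1.R1=0
thr0.R0=1 thr1.R0=0 thr1.R1=2
thr0.R0=1 thr1.R0=2 thr1.R1=2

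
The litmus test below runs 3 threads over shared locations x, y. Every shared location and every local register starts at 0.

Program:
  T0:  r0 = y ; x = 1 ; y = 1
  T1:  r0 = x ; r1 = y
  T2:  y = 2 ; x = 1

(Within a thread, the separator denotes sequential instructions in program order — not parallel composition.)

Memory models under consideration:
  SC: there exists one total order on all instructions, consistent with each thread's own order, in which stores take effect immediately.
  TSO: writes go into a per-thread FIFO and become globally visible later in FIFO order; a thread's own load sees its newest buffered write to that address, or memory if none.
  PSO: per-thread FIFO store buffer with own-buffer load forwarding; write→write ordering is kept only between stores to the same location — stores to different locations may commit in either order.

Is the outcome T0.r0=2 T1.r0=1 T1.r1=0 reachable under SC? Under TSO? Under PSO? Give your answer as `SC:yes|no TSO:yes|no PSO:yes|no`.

SC:no TSO:no PSO:yes

outcome vector order: (T0.r0,T1.r0,T1.r1)
SC: 11 outcomes — {000 001 002 010 011 012 200 201 202 211 212}
TSO: 11 outcomes — {000 001 002 010 011 012 200 201 202 211 212}
PSO: 12 outcomes — {000 001 002 010 011 012 200 201 202 210 211 212}
target 210 ∈ {PSO}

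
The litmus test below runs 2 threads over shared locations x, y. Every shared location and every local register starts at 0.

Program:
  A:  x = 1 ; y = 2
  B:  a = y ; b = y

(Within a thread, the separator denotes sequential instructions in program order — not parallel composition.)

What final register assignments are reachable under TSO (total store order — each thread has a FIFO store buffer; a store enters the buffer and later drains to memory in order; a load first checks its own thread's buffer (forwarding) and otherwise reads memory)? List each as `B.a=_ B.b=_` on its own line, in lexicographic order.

B.a=0 B.b=0
B.a=0 B.b=2
B.a=2 B.b=2

outcome vector order: (B.a,B.b)
|TSO outcomes| = 3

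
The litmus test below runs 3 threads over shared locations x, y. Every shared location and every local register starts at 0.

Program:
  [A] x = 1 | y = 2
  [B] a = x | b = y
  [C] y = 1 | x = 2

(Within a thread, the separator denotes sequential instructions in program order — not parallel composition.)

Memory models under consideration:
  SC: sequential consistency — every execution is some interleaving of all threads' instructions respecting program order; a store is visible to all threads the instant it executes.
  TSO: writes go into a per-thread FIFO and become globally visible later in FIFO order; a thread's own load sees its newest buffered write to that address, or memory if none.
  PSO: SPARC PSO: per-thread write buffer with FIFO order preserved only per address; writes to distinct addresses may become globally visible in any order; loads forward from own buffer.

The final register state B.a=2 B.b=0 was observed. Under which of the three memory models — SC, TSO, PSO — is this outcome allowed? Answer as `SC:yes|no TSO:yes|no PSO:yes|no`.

SC:no TSO:no PSO:yes

outcome vector order: (B.a,B.b)
[SC] allowed = {<0 0>, <0 1>, <0 2>, <1 0>, <1 1>, <1 2>, <2 1>, <2 2>}
[TSO] allowed = {<0 0>, <0 1>, <0 2>, <1 0>, <1 1>, <1 2>, <2 1>, <2 2>}
[PSO] allowed = {<0 0>, <0 1>, <0 2>, <1 0>, <1 1>, <1 2>, <2 0>, <2 1>, <2 2>}
target <2 0> ∈ {PSO}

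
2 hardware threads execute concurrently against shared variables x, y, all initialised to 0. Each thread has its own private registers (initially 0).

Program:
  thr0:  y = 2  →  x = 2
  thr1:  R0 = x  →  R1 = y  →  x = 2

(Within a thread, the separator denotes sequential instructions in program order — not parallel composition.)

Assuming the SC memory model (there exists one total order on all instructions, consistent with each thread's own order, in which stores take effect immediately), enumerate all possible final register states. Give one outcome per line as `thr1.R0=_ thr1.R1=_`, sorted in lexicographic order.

thr1.R0=0 thr1.R1=0
thr1.R0=0 thr1.R1=2
thr1.R0=2 thr1.R1=2

outcome vector order: (thr1.R0,thr1.R1)
|SC outcomes| = 3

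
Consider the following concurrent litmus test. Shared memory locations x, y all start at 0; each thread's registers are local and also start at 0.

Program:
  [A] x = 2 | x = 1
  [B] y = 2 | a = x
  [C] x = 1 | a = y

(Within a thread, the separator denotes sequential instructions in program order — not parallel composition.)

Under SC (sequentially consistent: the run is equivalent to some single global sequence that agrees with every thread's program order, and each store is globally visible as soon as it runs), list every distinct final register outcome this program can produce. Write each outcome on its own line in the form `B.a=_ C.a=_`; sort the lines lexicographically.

outcome vector order: (B.a,C.a)
|SC outcomes| = 5

B.a=0 C.a=2
B.a=1 C.a=0
B.a=1 C.a=2
B.a=2 C.a=0
B.a=2 C.a=2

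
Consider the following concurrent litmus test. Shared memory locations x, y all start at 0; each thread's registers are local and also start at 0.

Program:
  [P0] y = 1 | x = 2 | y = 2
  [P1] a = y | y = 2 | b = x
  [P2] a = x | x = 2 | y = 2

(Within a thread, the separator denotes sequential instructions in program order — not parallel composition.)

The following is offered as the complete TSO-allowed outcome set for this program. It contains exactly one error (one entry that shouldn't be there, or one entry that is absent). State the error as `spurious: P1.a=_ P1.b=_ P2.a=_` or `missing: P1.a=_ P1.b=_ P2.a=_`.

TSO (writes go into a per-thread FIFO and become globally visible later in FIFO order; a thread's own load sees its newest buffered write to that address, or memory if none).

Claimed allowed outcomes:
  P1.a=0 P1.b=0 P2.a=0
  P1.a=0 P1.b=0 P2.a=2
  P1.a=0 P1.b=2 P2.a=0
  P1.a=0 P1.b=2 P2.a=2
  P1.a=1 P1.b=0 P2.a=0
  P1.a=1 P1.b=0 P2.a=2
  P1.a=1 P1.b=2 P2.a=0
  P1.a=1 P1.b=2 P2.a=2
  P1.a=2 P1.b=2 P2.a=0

outcome vector order: (P1.a,P1.b,P2.a)
[TSO] allowed = {(0,0,0) (0,0,2) (0,2,0) (0,2,2) (1,0,0) (1,0,2) (1,2,0) (1,2,2) (2,2,0) (2,2,2)}
TSO∖claimed = {(2,2,2)}

missing: P1.a=2 P1.b=2 P2.a=2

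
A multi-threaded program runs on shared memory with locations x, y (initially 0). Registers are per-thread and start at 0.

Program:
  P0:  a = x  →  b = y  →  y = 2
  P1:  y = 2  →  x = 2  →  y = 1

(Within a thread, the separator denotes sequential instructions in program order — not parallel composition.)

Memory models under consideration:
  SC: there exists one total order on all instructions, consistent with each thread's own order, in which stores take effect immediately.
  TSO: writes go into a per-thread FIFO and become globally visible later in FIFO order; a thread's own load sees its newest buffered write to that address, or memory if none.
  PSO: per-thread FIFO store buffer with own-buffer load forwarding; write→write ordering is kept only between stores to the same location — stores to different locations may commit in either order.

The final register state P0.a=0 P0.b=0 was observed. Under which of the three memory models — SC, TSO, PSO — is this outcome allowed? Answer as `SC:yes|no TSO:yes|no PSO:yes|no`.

outcome vector order: (P0.a,P0.b)
[SC] allowed = {0/0, 0/1, 0/2, 2/1, 2/2}
[TSO] allowed = {0/0, 0/1, 0/2, 2/1, 2/2}
[PSO] allowed = {0/0, 0/1, 0/2, 2/0, 2/1, 2/2}
target 0/0 ∈ {SC,TSO,PSO}

SC:yes TSO:yes PSO:yes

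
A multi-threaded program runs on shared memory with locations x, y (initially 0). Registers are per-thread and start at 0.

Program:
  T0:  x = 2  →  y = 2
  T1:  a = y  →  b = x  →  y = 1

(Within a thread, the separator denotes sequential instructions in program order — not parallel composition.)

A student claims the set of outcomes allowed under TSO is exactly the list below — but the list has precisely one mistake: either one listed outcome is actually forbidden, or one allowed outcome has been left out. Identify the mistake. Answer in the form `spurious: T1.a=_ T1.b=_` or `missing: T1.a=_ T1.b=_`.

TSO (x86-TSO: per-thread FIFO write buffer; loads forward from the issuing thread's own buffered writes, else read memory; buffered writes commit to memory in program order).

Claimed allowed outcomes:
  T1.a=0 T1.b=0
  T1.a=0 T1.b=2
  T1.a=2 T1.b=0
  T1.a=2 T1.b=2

outcome vector order: (T1.a,T1.b)
TSO: 3 outcomes — {00, 02, 22}
claimed∖TSO = {20}

spurious: T1.a=2 T1.b=0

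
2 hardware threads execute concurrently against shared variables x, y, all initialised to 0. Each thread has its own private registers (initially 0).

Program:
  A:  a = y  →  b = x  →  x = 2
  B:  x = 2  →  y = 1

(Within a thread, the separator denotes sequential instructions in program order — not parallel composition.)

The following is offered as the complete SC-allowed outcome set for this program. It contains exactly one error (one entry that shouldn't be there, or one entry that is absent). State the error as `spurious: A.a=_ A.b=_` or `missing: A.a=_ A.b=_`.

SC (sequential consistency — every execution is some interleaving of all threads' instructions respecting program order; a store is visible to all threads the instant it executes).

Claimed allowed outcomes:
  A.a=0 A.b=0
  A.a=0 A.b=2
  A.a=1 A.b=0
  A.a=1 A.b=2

spurious: A.a=1 A.b=0

outcome vector order: (A.a,A.b)
[SC] allowed = {00, 02, 12}
claimed∖SC = {10}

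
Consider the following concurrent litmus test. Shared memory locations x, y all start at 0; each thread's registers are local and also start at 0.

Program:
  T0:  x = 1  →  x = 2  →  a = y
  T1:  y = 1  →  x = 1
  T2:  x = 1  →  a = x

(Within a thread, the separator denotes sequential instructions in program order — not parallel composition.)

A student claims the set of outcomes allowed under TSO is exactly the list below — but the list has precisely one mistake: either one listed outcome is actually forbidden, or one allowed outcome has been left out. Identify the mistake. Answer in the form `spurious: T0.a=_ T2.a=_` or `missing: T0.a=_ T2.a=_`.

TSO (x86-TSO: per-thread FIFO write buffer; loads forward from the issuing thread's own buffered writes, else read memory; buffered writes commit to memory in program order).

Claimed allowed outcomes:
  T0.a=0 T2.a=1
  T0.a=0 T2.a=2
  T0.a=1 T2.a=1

missing: T0.a=1 T2.a=2

outcome vector order: (T0.a,T2.a)
under TSO → 0/1; 0/2; 1/1; 1/2
TSO∖claimed = {1/2}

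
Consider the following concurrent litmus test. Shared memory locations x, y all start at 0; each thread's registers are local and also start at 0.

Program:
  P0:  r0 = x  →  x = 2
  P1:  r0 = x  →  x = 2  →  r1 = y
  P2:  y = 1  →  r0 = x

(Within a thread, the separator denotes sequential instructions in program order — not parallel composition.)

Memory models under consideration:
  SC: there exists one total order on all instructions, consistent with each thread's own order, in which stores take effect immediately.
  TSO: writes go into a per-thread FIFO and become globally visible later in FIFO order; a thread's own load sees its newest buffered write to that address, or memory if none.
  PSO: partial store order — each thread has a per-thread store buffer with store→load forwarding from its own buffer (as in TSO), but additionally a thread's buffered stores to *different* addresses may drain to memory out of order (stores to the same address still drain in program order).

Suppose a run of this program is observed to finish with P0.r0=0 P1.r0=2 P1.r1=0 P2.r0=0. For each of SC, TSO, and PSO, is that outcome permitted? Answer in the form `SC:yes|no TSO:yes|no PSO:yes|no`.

outcome vector order: (P0.r0,P1.r0,P1.r1,P2.r0)
[SC] allowed = {<0 0 0 2>, <0 0 1 0>, <0 0 1 2>, <0 2 0 2>, <0 2 1 0>, <0 2 1 2>, <2 0 0 2>, <2 0 1 0>, <2 0 1 2>}
[TSO] allowed = {<0 0 0 0>, <0 0 0 2>, <0 0 1 0>, <0 0 1 2>, <0 2 0 0>, <0 2 0 2>, <0 2 1 0>, <0 2 1 2>, <2 0 0 0>, <2 0 0 2>, <2 0 1 0>, <2 0 1 2>}
[PSO] allowed = {<0 0 0 0>, <0 0 0 2>, <0 0 1 0>, <0 0 1 2>, <0 2 0 0>, <0 2 0 2>, <0 2 1 0>, <0 2 1 2>, <2 0 0 0>, <2 0 0 2>, <2 0 1 0>, <2 0 1 2>}
target <0 2 0 0> ∈ {TSO,PSO}

SC:no TSO:yes PSO:yes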